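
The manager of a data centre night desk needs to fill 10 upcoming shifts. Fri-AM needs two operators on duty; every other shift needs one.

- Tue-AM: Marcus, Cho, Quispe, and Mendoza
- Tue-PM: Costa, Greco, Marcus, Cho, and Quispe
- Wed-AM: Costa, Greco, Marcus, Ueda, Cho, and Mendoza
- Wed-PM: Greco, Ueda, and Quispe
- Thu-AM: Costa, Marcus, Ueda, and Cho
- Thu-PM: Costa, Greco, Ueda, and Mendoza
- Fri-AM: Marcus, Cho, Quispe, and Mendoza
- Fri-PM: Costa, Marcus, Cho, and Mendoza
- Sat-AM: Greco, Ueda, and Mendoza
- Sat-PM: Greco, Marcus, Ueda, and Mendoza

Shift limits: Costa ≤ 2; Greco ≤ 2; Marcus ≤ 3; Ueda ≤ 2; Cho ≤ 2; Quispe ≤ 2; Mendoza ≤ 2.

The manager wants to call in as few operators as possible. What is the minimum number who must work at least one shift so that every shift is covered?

5

11 slots to fill and no one can take more than 3, so at least ⌈11/3⌉ = 4 operators are needed.
Any 4 operators together have capacity at most 3+2+2+2 = 9 < 11 slots, so 4 can never suffice.
Costa, Greco, Marcus, Ueda, and Cho alone can cover everything: Tue-AM→Marcus, Tue-PM→Cho, Wed-AM→Ueda, Wed-PM→Greco, Thu-AM→Ueda, Thu-PM→Costa, Fri-AM→Marcus+Cho, Fri-PM→Costa, Sat-AM→Greco, Sat-PM→Marcus.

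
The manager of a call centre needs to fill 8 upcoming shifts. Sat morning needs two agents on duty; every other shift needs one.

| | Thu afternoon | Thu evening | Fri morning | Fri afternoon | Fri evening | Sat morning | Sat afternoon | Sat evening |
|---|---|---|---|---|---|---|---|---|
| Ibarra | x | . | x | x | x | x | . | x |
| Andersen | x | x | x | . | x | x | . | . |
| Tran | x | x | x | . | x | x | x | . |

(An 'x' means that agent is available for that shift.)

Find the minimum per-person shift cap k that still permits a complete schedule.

3

With 3 agents and 9 worker-slots to fill, someone must work at least ⌈9/3⌉ = 3 shifts, so k ≥ 3.
k = 3 works: Thu afternoon→Ibarra, Thu evening→Andersen, Fri morning→Andersen, Fri afternoon→Ibarra, Fri evening→Tran, Sat morning→Andersen+Tran, Sat afternoon→Tran, Sat evening→Ibarra.
Loads: Ibarra 3, Andersen 3, Tran 3 — all ≤ 3.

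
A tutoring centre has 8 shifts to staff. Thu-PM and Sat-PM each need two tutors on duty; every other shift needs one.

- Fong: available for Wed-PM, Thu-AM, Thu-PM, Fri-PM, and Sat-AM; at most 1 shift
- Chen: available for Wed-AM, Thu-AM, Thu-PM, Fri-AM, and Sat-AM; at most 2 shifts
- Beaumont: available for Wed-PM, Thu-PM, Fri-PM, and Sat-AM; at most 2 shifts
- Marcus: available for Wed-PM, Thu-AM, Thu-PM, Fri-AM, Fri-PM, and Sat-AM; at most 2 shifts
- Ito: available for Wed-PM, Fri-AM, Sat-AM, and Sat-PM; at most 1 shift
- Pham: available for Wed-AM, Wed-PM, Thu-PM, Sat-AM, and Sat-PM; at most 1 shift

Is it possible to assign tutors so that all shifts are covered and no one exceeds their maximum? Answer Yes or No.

Total capacity is 1+2+2+2+1+1 = 9 but 10 worker-slots are needed — infeasible.

No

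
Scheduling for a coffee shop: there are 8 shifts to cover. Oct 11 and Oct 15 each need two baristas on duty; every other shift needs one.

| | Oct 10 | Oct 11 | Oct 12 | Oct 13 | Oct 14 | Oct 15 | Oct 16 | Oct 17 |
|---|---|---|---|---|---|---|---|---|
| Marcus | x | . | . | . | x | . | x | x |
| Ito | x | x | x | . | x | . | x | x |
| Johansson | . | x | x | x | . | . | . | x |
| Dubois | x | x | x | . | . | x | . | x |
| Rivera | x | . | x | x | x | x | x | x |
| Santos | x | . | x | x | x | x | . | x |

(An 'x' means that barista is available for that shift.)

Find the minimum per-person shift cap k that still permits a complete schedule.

2

With 6 baristas and 10 worker-slots to fill, someone must work at least ⌈10/6⌉ = 2 shifts, so k ≥ 2.
k = 2 works: Oct 10→Ito, Oct 11→Ito+Johansson, Oct 12→Dubois, Oct 13→Johansson, Oct 14→Marcus, Oct 15→Dubois+Rivera, Oct 16→Marcus, Oct 17→Rivera.
Loads: Marcus 2, Ito 2, Johansson 2, Dubois 2, Rivera 2, Santos 0 — all ≤ 2.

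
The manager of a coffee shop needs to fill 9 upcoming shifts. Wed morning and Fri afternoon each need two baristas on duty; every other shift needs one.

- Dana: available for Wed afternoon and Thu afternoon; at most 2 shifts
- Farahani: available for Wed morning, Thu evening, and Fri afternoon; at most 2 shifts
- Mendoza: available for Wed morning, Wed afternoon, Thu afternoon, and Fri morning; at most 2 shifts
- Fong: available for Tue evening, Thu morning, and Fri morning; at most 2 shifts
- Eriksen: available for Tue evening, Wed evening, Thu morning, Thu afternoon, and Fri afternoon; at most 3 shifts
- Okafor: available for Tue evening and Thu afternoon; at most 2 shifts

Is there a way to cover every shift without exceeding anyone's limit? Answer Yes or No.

No

Total capacity is 13 and 11 slots are needed, so capacity alone doesn't rule it out.
Shifts {Wed morning, Thu evening, Fri afternoon} need 5 worker-slots in total, but the baristas available for any of those shifts (Farahani, Mendoza, and Eriksen) can supply at most 4 among them. So no valid schedule exists.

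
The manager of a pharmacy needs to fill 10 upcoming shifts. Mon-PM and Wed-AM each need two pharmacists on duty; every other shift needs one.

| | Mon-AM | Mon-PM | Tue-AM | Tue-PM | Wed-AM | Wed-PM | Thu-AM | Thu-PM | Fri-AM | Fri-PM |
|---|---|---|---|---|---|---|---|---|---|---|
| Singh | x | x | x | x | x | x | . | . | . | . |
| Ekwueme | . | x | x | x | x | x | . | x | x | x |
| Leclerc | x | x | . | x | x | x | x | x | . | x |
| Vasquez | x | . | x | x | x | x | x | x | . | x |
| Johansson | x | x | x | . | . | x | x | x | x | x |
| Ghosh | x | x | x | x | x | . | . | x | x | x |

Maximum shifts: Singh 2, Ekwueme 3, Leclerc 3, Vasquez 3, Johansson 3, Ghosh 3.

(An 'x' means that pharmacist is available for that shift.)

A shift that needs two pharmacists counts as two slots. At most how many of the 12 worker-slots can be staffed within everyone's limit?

12

Total capacity across all pharmacists is 2+3+3+3+3+3 = 17, and 12 slots are needed, so at most 12 can be filled.
An assignment achieving 12: Mon-AM→Singh, Mon-PM→Singh+Ekwueme, Tue-AM→Ekwueme, Tue-PM→Leclerc, Wed-AM→Leclerc+Vasquez, Wed-PM→Vasquez, Thu-AM→Leclerc, Thu-PM→Vasquez, Fri-AM→Ekwueme, Fri-PM→Johansson.
Loads: Singh 2/2, Ekwueme 3/3, Leclerc 3/3, Vasquez 3/3, Johansson 1/3, Ghosh 0/3.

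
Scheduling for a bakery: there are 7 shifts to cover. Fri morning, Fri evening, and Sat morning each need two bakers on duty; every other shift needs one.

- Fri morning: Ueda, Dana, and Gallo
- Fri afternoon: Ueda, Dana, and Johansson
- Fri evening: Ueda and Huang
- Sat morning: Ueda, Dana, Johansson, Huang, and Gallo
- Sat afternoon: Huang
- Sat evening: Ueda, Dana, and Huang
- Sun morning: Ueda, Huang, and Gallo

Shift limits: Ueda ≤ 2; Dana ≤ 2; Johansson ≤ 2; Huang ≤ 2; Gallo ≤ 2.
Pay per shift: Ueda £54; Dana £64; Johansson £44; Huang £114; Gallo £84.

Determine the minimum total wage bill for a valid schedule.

Fri evening can only be covered by Ueda and Huang, so that assignment is forced.
Sat afternoon can only be covered by Huang, so that assignment is forced.
Picking the cheapest available baker for each shift independently would cost £650, but that ignores the shift limits.
An optimal schedule: Fri morning→Ueda+Dana, Fri afternoon→Johansson, Fri evening→Ueda+Huang, Sat morning→Johansson+Gallo, Sat afternoon→Huang, Sat evening→Dana, Sun morning→Gallo.
Total: 54 + 64 + 44 + 54 + 114 + 44 + 84 + 114 + 64 + 84 = £720.

£720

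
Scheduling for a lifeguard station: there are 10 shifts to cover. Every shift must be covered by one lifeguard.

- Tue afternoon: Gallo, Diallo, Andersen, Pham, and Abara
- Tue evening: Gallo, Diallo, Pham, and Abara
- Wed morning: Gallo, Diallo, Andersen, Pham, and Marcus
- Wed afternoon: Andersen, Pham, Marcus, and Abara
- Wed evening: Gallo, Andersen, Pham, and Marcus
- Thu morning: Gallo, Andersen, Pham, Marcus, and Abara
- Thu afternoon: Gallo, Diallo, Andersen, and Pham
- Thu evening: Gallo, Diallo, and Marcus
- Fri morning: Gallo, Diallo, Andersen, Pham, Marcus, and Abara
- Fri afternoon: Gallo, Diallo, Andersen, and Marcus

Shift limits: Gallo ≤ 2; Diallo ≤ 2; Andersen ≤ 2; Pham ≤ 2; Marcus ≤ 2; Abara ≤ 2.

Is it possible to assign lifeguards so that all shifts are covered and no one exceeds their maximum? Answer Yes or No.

One valid schedule: Tue afternoon→Pham, Tue evening→Gallo, Wed morning→Pham, Wed afternoon→Andersen, Wed evening→Andersen, Thu morning→Marcus, Thu afternoon→Diallo, Thu evening→Gallo, Fri morning→Marcus, Fri afternoon→Diallo.
Loads: Gallo 2/2, Diallo 2/2, Andersen 2/2, Pham 2/2, Marcus 2/2, Abara 0/2 — all within limits.

Yes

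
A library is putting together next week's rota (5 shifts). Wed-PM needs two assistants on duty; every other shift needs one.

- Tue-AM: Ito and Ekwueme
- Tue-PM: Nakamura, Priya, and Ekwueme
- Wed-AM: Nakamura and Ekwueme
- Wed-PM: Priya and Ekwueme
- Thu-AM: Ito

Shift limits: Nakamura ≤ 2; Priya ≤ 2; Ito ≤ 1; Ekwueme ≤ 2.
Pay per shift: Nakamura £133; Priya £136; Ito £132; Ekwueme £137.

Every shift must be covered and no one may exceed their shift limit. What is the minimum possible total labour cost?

Wed-PM can only be covered by Priya and Ekwueme, so that assignment is forced.
Thu-AM can only be covered by Ito, so that assignment is forced.
Picking the cheapest available assistant for each shift independently would cost £803, but that ignores the shift limits.
An optimal schedule: Tue-AM→Ekwueme, Tue-PM→Nakamura, Wed-AM→Nakamura, Wed-PM→Priya+Ekwueme, Thu-AM→Ito.
Total: 137 + 133 + 133 + 136 + 137 + 132 = £808.

£808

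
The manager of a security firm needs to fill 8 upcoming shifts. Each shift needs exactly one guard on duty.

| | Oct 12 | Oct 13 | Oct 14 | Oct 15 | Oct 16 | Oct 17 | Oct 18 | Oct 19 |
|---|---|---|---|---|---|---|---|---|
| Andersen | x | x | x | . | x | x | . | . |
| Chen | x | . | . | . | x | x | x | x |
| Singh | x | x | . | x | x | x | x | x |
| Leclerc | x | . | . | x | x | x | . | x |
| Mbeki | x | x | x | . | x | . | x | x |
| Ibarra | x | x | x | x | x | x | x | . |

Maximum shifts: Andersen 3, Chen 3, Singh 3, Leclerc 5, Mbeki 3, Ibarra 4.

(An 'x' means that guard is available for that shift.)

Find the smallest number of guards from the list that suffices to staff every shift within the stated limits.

2

8 slots to fill and no one can take more than 5, so at least ⌈8/5⌉ = 2 guards are needed.
Leclerc and Mbeki alone can cover everything: Oct 12→Leclerc, Oct 13→Mbeki, Oct 14→Mbeki, Oct 15→Leclerc, Oct 16→Leclerc, Oct 17→Leclerc, Oct 18→Mbeki, Oct 19→Leclerc.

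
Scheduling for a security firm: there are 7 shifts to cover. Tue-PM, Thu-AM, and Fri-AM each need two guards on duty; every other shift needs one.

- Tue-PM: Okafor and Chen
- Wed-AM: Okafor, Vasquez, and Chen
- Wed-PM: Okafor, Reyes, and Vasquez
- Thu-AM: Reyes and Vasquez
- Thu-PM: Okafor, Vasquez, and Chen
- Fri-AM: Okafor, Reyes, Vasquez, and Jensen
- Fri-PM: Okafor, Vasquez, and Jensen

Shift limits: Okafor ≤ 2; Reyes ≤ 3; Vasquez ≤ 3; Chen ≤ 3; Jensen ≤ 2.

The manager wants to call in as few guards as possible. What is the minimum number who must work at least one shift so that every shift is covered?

4

10 slots to fill and no one can take more than 3, so at least ⌈10/3⌉ = 4 guards are needed.
Okafor, Reyes, Vasquez, and Chen alone can cover everything: Tue-PM→Okafor+Chen, Wed-AM→Vasquez, Wed-PM→Reyes, Thu-AM→Reyes+Vasquez, Thu-PM→Chen, Fri-AM→Reyes+Vasquez, Fri-PM→Okafor.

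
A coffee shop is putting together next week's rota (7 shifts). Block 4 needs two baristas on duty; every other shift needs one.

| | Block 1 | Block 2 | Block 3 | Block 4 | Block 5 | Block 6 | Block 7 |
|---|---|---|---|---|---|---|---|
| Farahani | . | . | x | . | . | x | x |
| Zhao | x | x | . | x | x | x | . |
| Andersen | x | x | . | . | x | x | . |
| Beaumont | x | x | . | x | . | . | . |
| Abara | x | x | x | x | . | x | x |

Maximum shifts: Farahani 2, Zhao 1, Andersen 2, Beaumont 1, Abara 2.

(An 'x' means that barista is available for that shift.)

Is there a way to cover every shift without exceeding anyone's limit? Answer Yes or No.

Yes

One valid schedule: Block 1→Andersen, Block 2→Andersen, Block 3→Farahani, Block 4→Beaumont+Abara, Block 5→Zhao, Block 6→Abara, Block 7→Farahani.
Loads: Farahani 2/2, Zhao 1/1, Andersen 2/2, Beaumont 1/1, Abara 2/2 — all within limits.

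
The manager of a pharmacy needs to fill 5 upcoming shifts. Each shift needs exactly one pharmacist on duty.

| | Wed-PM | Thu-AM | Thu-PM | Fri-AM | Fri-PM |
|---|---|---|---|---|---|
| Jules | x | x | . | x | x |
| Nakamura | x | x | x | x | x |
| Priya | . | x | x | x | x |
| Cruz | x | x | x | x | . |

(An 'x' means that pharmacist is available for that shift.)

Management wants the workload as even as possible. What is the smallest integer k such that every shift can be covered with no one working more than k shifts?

2

With 4 pharmacists and 5 worker-slots to fill, someone must work at least ⌈5/4⌉ = 2 shifts, so k ≥ 2.
k = 2 works: Wed-PM→Jules, Thu-AM→Nakamura, Thu-PM→Nakamura, Fri-AM→Priya, Fri-PM→Jules.
Loads: Jules 2, Nakamura 2, Priya 1, Cruz 0 — all ≤ 2.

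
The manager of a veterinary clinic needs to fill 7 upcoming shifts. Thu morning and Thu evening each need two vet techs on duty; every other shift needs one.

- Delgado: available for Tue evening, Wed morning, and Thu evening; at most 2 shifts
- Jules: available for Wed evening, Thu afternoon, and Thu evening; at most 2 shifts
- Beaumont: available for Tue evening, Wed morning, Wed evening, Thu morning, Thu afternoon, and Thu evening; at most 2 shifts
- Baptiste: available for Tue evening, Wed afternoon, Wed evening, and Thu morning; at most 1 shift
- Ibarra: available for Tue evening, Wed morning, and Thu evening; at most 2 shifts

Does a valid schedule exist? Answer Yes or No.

No

Total capacity is 9 and 9 slots are needed, so capacity alone doesn't rule it out.
Shifts {Wed afternoon, Thu morning} need 3 worker-slots in total, but the vet techs available for any of those shifts (Beaumont and Baptiste) can supply at most 2 among them. So no valid schedule exists.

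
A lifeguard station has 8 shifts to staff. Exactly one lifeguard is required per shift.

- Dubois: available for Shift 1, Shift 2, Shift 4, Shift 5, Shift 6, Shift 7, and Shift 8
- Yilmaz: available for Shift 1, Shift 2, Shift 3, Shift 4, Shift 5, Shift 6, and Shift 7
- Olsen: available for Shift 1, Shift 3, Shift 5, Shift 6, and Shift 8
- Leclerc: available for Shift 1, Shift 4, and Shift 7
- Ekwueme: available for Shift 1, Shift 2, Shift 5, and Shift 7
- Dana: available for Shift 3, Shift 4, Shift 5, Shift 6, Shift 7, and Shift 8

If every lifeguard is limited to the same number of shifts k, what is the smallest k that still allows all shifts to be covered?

2

With 6 lifeguards and 8 worker-slots to fill, someone must work at least ⌈8/6⌉ = 2 shifts, so k ≥ 2.
k = 2 works: Shift 1→Olsen, Shift 2→Dubois, Shift 3→Yilmaz, Shift 4→Yilmaz, Shift 5→Ekwueme, Shift 6→Olsen, Shift 7→Leclerc, Shift 8→Dubois.
Loads: Dubois 2, Yilmaz 2, Olsen 2, Leclerc 1, Ekwueme 1, Dana 0 — all ≤ 2.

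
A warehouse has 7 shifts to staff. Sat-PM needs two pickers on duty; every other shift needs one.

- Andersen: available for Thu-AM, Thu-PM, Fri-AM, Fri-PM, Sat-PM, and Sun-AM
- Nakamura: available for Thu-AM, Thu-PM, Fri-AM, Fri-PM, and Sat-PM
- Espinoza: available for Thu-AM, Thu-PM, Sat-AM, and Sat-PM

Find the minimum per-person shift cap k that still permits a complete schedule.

With 3 pickers and 8 worker-slots to fill, someone must work at least ⌈8/3⌉ = 3 shifts, so k ≥ 3.
k = 3 works: Thu-AM→Nakamura, Thu-PM→Nakamura, Fri-AM→Andersen, Fri-PM→Andersen, Sat-AM→Espinoza, Sat-PM→Nakamura+Espinoza, Sun-AM→Andersen.
Loads: Andersen 3, Nakamura 3, Espinoza 2 — all ≤ 3.

3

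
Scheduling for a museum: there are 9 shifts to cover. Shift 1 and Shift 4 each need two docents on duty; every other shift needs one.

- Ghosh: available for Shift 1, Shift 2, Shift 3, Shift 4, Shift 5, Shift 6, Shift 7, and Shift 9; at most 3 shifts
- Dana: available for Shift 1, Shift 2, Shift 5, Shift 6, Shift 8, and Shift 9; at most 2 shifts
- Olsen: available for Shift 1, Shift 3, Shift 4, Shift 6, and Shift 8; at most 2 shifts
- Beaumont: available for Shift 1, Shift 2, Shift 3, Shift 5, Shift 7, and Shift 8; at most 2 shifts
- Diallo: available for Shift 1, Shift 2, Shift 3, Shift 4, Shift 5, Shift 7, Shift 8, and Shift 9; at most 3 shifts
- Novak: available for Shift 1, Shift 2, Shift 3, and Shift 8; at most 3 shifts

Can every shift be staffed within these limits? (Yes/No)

One valid schedule: Shift 1→Diallo+Novak, Shift 2→Beaumont, Shift 3→Olsen, Shift 4→Ghosh+Olsen, Shift 5→Dana, Shift 6→Ghosh, Shift 7→Ghosh, Shift 8→Beaumont, Shift 9→Dana.
Loads: Ghosh 3/3, Dana 2/2, Olsen 2/2, Beaumont 2/2, Diallo 1/3, Novak 1/3 — all within limits.

Yes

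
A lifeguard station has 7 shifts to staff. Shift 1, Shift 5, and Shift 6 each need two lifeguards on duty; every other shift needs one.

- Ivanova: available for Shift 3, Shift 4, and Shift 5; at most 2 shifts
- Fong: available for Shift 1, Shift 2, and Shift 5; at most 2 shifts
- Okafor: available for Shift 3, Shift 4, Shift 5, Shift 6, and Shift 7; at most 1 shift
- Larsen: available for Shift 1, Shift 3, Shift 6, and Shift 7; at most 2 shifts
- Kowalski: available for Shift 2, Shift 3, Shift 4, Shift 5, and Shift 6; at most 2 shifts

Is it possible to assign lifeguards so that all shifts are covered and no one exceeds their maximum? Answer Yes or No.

Total capacity is 2+2+1+2+2 = 9 but 10 worker-slots are needed — infeasible.

No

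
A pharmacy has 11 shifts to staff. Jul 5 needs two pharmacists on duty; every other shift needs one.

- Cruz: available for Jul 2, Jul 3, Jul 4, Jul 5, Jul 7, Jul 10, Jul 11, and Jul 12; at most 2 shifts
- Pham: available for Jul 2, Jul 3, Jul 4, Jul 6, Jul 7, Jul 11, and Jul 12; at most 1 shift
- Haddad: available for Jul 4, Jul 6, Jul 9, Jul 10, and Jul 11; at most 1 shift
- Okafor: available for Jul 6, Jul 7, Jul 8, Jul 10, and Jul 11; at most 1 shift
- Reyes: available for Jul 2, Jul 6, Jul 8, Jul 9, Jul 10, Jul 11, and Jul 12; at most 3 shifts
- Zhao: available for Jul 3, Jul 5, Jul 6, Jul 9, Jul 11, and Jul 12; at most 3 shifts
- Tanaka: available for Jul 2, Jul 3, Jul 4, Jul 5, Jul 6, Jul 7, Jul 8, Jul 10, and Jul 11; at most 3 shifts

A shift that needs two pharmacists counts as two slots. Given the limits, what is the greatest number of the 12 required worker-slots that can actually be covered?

Total capacity across all pharmacists is 2+1+1+1+3+3+3 = 14, and 12 slots are needed, so at most 12 can be filled.
An assignment achieving 12: Jul 2→Cruz, Jul 3→Pham, Jul 4→Tanaka, Jul 5→Cruz+Zhao, Jul 6→Reyes, Jul 7→Tanaka, Jul 8→Okafor, Jul 9→Haddad, Jul 10→Reyes, Jul 11→Zhao, Jul 12→Reyes.
Loads: Cruz 2/2, Pham 1/1, Haddad 1/1, Okafor 1/1, Reyes 3/3, Zhao 2/3, Tanaka 2/3.

12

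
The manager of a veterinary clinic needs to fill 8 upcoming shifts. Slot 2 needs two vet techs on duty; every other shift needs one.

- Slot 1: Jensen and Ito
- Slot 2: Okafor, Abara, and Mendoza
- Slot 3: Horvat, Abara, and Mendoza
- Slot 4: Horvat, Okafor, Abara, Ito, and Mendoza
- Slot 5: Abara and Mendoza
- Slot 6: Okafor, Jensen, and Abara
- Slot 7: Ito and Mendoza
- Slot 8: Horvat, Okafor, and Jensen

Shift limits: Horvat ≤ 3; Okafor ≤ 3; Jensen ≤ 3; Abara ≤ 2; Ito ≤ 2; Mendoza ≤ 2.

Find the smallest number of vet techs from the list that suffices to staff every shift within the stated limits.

4

9 slots to fill and no one can take more than 3, so at least ⌈9/3⌉ = 3 vet techs are needed.
No set of 3 vet techs can cover every shift (each such set leaves at least one shift with no one available or exceeds a cap).
Horvat, Okafor, Abara, and Ito alone can cover everything: Slot 1→Ito, Slot 2→Okafor+Abara, Slot 3→Horvat, Slot 4→Horvat, Slot 5→Abara, Slot 6→Okafor, Slot 7→Ito, Slot 8→Horvat.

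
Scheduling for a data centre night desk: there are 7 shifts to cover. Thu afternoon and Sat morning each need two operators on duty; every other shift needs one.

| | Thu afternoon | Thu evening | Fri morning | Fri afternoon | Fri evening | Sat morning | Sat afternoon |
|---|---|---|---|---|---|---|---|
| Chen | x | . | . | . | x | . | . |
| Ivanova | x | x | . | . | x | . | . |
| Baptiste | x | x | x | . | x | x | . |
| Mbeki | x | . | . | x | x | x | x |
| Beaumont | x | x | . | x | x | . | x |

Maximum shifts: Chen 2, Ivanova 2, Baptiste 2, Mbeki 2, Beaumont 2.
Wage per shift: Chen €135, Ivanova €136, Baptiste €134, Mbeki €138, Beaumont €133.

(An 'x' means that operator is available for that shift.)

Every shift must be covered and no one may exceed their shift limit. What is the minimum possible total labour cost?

Fri morning can only be covered by Baptiste, so that assignment is forced.
Sat morning can only be covered by Baptiste and Mbeki, so that assignment is forced.
Picking the cheapest available operator for each shift independently would cost €1205, but that ignores the shift limits.
An optimal schedule: Thu afternoon→Chen+Ivanova, Thu evening→Ivanova, Fri morning→Baptiste, Fri afternoon→Beaumont, Fri evening→Chen, Sat morning→Baptiste+Mbeki, Sat afternoon→Beaumont.
Total: 135 + 136 + 136 + 134 + 133 + 135 + 134 + 138 + 133 = €1214.

€1214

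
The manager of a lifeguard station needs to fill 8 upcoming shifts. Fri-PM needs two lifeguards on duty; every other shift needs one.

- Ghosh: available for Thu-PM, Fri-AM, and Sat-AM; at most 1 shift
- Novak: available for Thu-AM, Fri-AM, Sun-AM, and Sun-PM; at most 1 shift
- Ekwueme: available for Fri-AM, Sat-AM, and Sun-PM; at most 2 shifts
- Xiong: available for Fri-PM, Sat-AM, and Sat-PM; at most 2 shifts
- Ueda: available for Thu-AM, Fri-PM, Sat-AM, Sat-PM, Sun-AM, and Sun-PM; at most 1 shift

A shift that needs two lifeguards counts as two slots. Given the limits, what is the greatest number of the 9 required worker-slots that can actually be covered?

7

Total capacity across all lifeguards is 1+1+2+2+1 = 7, and 9 slots are needed, so at most 7 can be filled.
An assignment achieving 7: Thu-AM→Novak, Thu-PM→Ghosh, Fri-AM→Ekwueme, Fri-PM→Xiong+Ueda, Sat-PM→Xiong, Sun-PM→Ekwueme.
Loads: Ghosh 1/1, Novak 1/1, Ekwueme 2/2, Xiong 2/2, Ueda 1/1.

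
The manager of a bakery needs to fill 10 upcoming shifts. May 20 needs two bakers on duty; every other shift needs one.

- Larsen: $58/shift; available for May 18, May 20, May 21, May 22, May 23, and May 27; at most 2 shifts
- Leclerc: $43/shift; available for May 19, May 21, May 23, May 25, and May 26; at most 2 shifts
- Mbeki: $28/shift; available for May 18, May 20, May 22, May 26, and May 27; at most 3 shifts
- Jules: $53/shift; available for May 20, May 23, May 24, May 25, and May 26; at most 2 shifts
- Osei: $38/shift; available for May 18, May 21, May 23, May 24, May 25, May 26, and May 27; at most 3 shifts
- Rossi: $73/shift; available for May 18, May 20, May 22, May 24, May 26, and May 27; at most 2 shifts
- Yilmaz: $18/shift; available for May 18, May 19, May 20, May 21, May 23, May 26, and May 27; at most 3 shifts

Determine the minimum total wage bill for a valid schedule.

Picking the cheapest available baker for each shift independently would cost $258, but that ignores the shift limits.
An optimal schedule: May 18→Mbeki, May 19→Yilmaz, May 20→Yilmaz+Mbeki, May 21→Yilmaz, May 22→Mbeki, May 23→Leclerc, May 24→Osei, May 25→Osei, May 26→Leclerc, May 27→Osei.
Total: 28 + 18 + 18 + 28 + 18 + 28 + 43 + 38 + 38 + 43 + 38 = $338.

$338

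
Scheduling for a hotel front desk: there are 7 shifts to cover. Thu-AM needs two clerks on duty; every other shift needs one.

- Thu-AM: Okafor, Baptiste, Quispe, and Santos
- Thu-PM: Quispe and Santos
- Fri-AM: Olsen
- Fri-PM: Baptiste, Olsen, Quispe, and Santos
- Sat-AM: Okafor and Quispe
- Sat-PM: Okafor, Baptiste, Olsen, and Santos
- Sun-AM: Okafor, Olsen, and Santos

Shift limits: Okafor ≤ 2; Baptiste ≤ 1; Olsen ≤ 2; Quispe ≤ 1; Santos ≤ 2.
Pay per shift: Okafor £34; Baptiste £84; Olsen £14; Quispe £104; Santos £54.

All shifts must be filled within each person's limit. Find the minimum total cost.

Fri-AM can only be covered by Olsen, so that assignment is forced.
Picking the cheapest available clerk for each shift independently would cost £232, but that ignores the shift limits.
An optimal schedule: Thu-AM→Baptiste+Santos, Thu-PM→Quispe, Fri-AM→Olsen, Fri-PM→Olsen, Sat-AM→Okafor, Sat-PM→Santos, Sun-AM→Okafor.
Total: 84 + 54 + 104 + 14 + 14 + 34 + 54 + 34 = £392.

£392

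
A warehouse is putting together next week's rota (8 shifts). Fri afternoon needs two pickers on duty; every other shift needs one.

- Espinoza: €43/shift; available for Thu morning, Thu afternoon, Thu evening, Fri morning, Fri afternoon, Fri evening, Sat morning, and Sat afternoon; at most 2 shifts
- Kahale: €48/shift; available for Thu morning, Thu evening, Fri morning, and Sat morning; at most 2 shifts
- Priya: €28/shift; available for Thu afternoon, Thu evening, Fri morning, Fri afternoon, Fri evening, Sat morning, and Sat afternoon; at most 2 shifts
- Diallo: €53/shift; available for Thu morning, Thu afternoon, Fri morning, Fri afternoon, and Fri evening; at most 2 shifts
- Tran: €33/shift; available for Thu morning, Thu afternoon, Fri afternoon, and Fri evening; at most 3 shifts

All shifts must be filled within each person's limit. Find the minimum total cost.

€337

Picking the cheapest available picker for each shift independently would cost €262, but that ignores the shift limits.
An optimal schedule: Thu morning→Kahale, Thu afternoon→Tran, Thu evening→Priya, Fri morning→Kahale, Fri afternoon→Tran+Espinoza, Fri evening→Tran, Sat morning→Espinoza, Sat afternoon→Priya.
Total: 48 + 33 + 28 + 48 + 33 + 43 + 33 + 43 + 28 = €337.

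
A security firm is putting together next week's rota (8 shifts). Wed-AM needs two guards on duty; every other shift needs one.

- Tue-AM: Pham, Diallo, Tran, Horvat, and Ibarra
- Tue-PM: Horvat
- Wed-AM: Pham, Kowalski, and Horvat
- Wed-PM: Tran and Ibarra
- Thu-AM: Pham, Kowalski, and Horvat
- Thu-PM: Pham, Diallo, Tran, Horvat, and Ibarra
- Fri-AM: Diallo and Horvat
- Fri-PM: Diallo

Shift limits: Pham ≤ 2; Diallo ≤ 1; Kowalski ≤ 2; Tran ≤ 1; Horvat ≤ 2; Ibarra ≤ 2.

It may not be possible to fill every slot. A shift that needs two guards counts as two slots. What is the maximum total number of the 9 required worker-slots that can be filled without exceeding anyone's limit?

Total capacity across all guards is 2+1+2+1+2+2 = 10, and 9 slots are needed, so at most 9 can be filled.
An assignment achieving 9: Tue-AM→Ibarra, Tue-PM→Horvat, Wed-AM→Pham+Kowalski, Wed-PM→Tran, Thu-AM→Pham, Thu-PM→Ibarra, Fri-AM→Horvat, Fri-PM→Diallo.
Loads: Pham 2/2, Diallo 1/1, Kowalski 1/2, Tran 1/1, Horvat 2/2, Ibarra 2/2.

9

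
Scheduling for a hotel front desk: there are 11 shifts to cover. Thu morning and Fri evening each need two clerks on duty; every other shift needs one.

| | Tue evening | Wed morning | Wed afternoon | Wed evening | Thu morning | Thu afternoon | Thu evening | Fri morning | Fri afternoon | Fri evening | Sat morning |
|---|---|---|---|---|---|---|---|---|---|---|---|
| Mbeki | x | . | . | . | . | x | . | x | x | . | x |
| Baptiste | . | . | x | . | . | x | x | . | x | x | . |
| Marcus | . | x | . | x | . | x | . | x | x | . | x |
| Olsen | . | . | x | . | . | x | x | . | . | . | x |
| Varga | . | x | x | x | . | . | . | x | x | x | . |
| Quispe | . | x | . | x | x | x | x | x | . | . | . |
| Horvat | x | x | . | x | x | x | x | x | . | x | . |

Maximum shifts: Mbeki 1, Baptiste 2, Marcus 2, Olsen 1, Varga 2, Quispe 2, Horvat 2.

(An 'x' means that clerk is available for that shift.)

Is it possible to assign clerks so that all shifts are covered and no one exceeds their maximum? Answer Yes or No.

Total capacity is 1+2+2+1+2+2+2 = 12 but 13 worker-slots are needed — infeasible.

No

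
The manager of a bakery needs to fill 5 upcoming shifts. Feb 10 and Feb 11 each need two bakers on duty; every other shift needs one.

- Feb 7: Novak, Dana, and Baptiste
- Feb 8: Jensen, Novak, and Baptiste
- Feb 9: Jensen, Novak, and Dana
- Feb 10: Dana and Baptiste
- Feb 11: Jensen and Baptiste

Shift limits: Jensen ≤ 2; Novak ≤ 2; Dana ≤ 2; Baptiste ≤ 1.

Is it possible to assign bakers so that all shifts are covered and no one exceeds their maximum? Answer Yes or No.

No

Total capacity is 7 and 7 slots are needed, so capacity alone doesn't rule it out.
Shifts {Feb 10, Feb 11} need 4 worker-slots in total, but the bakers available for any of those shifts (Jensen, Dana, and Baptiste) can supply at most 3 among them. So no valid schedule exists.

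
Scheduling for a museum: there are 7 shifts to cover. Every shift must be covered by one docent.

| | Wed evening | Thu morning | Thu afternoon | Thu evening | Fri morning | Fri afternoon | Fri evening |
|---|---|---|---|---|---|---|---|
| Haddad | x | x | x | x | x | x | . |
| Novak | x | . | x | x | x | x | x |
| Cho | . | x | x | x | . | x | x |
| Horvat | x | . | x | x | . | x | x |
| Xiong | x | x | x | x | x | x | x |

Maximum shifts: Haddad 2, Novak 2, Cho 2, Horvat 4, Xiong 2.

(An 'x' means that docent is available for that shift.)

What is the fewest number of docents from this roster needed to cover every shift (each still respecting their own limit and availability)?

3

7 slots to fill and no one can take more than 4, so at least ⌈7/4⌉ = 2 docents are needed.
Any 2 docents together have capacity at most 4+2 = 6 < 7 slots, so 2 can never suffice.
Haddad, Novak, and Horvat alone can cover everything: Wed evening→Novak, Thu morning→Haddad, Thu afternoon→Horvat, Thu evening→Horvat, Fri morning→Haddad, Fri afternoon→Horvat, Fri evening→Novak.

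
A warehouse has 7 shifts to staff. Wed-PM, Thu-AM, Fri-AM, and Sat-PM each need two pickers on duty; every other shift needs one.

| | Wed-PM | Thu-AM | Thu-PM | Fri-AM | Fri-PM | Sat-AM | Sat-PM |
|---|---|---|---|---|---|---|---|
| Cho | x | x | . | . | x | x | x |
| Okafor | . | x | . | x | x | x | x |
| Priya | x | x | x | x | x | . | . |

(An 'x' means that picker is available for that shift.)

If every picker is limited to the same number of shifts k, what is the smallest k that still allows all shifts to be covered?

4

With 3 pickers and 11 worker-slots to fill, someone must work at least ⌈11/3⌉ = 4 shifts, so k ≥ 4.
k = 4 works: Wed-PM→Cho+Priya, Thu-AM→Cho+Okafor, Thu-PM→Priya, Fri-AM→Okafor+Priya, Fri-PM→Okafor, Sat-AM→Cho, Sat-PM→Cho+Okafor.
Loads: Cho 4, Okafor 4, Priya 3 — all ≤ 4.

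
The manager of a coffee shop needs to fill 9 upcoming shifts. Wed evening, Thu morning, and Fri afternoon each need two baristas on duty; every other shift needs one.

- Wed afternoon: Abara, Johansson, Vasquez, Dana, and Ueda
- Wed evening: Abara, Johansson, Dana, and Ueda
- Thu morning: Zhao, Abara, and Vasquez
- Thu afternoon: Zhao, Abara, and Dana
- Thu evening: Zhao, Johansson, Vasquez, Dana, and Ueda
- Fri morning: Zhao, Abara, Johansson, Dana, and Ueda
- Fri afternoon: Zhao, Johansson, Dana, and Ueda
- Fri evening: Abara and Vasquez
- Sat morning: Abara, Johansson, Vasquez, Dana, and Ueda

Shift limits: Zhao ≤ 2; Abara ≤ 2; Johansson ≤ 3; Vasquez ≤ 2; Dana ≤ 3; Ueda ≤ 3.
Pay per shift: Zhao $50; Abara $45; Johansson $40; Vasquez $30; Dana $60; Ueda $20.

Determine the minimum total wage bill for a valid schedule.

Picking the cheapest available barista for each shift independently would cost $350, but that ignores the shift limits.
An optimal schedule: Wed afternoon→Ueda, Wed evening→Ueda+Johansson, Thu morning→Vasquez+Abara, Thu afternoon→Abara, Thu evening→Ueda, Fri morning→Zhao, Fri afternoon→Johansson+Zhao, Fri evening→Vasquez, Sat morning→Johansson.
Total: 20 + 20 + 40 + 30 + 45 + 45 + 20 + 50 + 40 + 50 + 30 + 40 = $430.

$430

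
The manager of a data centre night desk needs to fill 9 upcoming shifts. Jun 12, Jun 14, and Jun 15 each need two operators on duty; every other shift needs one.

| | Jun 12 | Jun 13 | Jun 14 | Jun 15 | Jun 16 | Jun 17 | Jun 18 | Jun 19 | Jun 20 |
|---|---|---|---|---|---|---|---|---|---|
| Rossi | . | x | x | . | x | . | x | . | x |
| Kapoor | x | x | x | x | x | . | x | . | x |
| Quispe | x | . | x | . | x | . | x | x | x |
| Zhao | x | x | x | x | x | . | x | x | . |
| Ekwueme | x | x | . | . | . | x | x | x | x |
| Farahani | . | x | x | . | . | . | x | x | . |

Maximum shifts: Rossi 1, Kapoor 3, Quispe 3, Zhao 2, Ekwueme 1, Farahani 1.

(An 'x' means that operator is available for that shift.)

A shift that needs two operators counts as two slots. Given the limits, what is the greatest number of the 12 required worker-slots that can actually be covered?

Total capacity across all operators is 1+3+3+2+1+1 = 11, and 12 slots are needed, so at most 11 can be filled.
An assignment achieving 11: Jun 12→Kapoor+Quispe, Jun 13→Zhao, Jun 14→Quispe+Farahani, Jun 15→Kapoor+Zhao, Jun 16→Rossi, Jun 17→Ekwueme, Jun 19→Quispe, Jun 20→Kapoor.
Loads: Rossi 1/1, Kapoor 3/3, Quispe 3/3, Zhao 2/2, Ekwueme 1/1, Farahani 1/1.

11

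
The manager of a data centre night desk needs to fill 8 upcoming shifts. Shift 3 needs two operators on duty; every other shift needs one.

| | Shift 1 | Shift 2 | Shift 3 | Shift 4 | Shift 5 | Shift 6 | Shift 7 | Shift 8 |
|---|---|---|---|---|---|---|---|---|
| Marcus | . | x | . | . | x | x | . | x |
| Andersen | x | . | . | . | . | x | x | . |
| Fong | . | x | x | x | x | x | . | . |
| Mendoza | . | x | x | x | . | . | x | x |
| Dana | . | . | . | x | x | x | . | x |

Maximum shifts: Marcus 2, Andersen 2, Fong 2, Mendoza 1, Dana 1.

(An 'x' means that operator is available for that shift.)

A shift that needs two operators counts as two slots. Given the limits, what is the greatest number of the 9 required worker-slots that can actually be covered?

Total capacity across all operators is 2+2+2+1+1 = 8, and 9 slots are needed, so at most 8 can be filled.
An assignment achieving 8: Shift 1→Andersen, Shift 2→Marcus, Shift 3→Fong+Mendoza, Shift 4→Fong, Shift 5→Marcus, Shift 7→Andersen, Shift 8→Dana.
Loads: Marcus 2/2, Andersen 2/2, Fong 2/2, Mendoza 1/1, Dana 1/1.

8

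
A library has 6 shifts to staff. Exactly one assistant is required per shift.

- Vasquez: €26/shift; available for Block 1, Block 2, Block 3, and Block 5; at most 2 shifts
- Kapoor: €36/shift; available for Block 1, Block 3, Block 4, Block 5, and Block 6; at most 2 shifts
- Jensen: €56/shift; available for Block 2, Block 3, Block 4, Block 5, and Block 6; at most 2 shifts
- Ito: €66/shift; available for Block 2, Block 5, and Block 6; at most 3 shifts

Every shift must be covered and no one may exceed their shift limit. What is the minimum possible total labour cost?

Picking the cheapest available assistant for each shift independently would cost €176, but that ignores the shift limits.
An optimal schedule: Block 1→Vasquez, Block 2→Vasquez, Block 3→Kapoor, Block 4→Kapoor, Block 5→Jensen, Block 6→Jensen.
Total: 26 + 26 + 36 + 36 + 56 + 56 = €236.

€236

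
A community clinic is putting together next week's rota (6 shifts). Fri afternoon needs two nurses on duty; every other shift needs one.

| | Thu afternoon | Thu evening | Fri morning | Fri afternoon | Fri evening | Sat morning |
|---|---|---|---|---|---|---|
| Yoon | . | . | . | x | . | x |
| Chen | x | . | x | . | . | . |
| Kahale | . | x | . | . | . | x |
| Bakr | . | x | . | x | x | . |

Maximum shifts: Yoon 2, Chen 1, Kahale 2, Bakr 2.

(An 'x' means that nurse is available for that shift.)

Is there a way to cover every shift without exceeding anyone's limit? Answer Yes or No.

No

Total capacity is 7 and 7 slots are needed, so capacity alone doesn't rule it out.
Shifts {Thu afternoon, Fri morning} need 2 worker-slots in total, but the nurses available for any of those shifts (Chen) can supply at most 1 among them. So no valid schedule exists.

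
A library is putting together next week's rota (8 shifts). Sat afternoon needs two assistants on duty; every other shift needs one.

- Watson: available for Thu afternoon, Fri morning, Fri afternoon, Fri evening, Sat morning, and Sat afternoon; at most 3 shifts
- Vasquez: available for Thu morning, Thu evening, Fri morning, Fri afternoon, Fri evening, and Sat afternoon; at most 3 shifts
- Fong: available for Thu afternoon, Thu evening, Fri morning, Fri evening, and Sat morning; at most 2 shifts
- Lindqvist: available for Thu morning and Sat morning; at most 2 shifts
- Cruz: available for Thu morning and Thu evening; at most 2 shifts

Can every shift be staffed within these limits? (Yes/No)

Yes

Sat afternoon can only be covered by Watson and Vasquez, so that assignment is forced.
One valid schedule: Thu morning→Vasquez, Thu afternoon→Watson, Thu evening→Vasquez, Fri morning→Fong, Fri afternoon→Watson, Fri evening→Fong, Sat morning→Lindqvist, Sat afternoon→Watson+Vasquez.
Loads: Watson 3/3, Vasquez 3/3, Fong 2/2, Lindqvist 1/2, Cruz 0/2 — all within limits.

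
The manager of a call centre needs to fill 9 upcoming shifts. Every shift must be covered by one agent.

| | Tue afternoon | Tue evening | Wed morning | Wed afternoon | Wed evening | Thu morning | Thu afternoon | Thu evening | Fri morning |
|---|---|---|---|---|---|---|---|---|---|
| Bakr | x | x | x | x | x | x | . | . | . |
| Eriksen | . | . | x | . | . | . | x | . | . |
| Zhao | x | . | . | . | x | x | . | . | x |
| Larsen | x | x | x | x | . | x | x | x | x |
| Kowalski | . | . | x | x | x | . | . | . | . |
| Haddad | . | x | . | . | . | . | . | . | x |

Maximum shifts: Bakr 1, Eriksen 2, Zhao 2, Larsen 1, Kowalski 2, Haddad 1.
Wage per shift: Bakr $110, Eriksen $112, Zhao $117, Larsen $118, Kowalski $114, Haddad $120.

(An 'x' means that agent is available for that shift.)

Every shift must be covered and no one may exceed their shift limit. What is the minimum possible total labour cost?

$1034

Thu evening can only be covered by Larsen, so that assignment is forced.
Picking the cheapest available agent for each shift independently would cost $1007, but that ignores the shift limits.
An optimal schedule: Tue afternoon→Bakr, Tue evening→Haddad, Wed morning→Eriksen, Wed afternoon→Kowalski, Wed evening→Kowalski, Thu morning→Zhao, Thu afternoon→Eriksen, Thu evening→Larsen, Fri morning→Zhao.
Total: 110 + 120 + 112 + 114 + 114 + 117 + 112 + 118 + 117 = $1034.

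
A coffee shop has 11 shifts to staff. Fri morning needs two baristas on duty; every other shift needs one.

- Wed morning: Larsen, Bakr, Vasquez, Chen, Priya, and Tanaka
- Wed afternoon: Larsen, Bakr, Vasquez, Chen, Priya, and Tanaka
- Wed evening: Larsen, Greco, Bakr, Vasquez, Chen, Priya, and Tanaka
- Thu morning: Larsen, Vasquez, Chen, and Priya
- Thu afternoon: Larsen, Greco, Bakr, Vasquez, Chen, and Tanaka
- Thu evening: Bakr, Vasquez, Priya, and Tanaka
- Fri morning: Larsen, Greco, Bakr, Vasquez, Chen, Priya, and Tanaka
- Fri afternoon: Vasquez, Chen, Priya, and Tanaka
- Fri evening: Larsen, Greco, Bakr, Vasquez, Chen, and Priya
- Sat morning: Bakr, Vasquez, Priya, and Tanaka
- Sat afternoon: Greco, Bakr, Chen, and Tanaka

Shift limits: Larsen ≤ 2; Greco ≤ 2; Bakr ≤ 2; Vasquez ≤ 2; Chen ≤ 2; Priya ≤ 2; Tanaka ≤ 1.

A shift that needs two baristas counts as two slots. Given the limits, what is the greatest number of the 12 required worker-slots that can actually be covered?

12

Total capacity across all baristas is 2+2+2+2+2+2+1 = 13, and 12 slots are needed, so at most 12 can be filled.
An assignment achieving 12: Wed morning→Larsen, Wed afternoon→Vasquez, Wed evening→Chen, Thu morning→Larsen, Thu afternoon→Greco, Thu evening→Bakr, Fri morning→Priya+Tanaka, Fri afternoon→Vasquez, Fri evening→Chen, Sat morning→Bakr, Sat afternoon→Greco.
Loads: Larsen 2/2, Greco 2/2, Bakr 2/2, Vasquez 2/2, Chen 2/2, Priya 1/2, Tanaka 1/1.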